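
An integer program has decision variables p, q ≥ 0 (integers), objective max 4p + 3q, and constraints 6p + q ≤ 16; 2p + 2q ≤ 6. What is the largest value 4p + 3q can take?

11

The continuous relaxation peaks at (2.6, 0.4) with value 11.60; rounding to a feasible lattice point costs some objective.
(p,q)=(2,1): 6·2+1·1=13≤16, 2·2+2·1=6≤6, objective 11.
(p,q)=(1,2): 6·1+1·2=8≤16, 2·1+2·2=6≤6, objective 10.
(p,q)=(2,0): 6·2+1·0=12≤16, 2·2+2·0=4≤6, objective 8.
Maximum is 11 at (p,q)=(2,1).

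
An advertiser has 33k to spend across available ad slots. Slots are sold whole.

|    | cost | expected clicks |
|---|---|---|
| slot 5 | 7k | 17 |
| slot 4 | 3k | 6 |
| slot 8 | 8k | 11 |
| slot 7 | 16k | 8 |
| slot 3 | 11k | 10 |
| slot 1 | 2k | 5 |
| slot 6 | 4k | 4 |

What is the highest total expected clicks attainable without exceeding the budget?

Take slot 5, slot 4, slot 8, slot 3, and slot 1: cost 7 + 3 + 8 + 11 + 2 = 31 ≤ 33, expected clicks 17 + 6 + 11 + 10 + 5 = 49.
No other feasible combination does better.

49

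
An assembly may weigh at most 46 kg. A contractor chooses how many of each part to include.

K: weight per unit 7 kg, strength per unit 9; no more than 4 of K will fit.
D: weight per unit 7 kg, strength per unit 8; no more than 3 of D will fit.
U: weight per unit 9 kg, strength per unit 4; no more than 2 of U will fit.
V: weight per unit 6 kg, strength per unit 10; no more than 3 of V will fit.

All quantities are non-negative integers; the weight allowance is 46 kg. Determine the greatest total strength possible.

This is a bounded integer knapsack.
V has the best ratio (10/6); taking only V gives at most 3×10 = 30 (stopped by the supply cap of 3).
Mixing does better — 4×K and 3×V: weight 46 ≤ 46, strength 4·9 + 3·10 = 66.

66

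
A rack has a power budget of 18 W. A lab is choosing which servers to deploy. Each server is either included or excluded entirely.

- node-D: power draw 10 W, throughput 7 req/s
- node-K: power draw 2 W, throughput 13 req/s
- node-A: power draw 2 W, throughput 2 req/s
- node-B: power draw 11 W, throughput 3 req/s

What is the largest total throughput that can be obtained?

node-D + node-K + node-A: power draw 10 + 2 + 2 = 14 ≤ 18, throughput 7 + 13 + 2 = 22.
node-D + node-K: power draw 10 + 2 = 12 ≤ 18, throughput 7 + 13 = 20.
node-K + node-A + node-B: power draw 2 + 2 + 11 = 15 ≤ 18, throughput 13 + 2 + 3 = 18.
Best is node-D, node-K, and node-A with total throughput 22.

22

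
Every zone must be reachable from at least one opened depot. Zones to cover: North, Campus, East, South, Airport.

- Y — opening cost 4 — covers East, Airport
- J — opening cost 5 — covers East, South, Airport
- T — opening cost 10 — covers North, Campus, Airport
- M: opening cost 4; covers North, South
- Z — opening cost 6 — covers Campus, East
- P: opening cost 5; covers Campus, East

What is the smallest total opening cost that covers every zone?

The greedy cost-per-new-zone heuristic would pick J, M, and P for 14, but a cheaper cover exists.
Choose Y, M, and P: together they cover North, Campus, East, South, Airport — every zone.
Total opening cost: 4 + 4 + 5 = 13.
No cover costs less than 13.

13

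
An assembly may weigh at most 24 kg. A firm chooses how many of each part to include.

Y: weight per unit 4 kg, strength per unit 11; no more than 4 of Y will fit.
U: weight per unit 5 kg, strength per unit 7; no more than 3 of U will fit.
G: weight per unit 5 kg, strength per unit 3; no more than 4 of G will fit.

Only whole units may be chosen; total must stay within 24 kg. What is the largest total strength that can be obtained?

51

3×Y and 2×U: weight 22 ≤ 24, strength 3·11 + 2·7 = 47.
4×Y and 1×U: weight 21 ≤ 24, strength 4·11 + 1·7 = 51.
Best is 51.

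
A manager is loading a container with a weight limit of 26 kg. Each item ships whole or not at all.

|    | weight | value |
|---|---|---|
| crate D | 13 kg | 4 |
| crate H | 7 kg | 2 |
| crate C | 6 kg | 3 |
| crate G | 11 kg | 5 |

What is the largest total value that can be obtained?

This is an integer program with binary decision variables.
Allowing fractional choices, the relaxed optimum would be about 10.8, but items are indivisible.
crate D + crate G: weight 13 + 11 = 24 ≤ 26, value 4 + 5 = 9.
crate H + crate C + crate G: weight 7 + 6 + 11 = 24 ≤ 26, value 2 + 3 + 5 = 10.
crate D + crate H + crate C: weight 13 + 7 + 6 = 26 ≤ 26, value 4 + 2 + 3 = 9.
Best is crate H, crate C, and crate G with total value 10.

10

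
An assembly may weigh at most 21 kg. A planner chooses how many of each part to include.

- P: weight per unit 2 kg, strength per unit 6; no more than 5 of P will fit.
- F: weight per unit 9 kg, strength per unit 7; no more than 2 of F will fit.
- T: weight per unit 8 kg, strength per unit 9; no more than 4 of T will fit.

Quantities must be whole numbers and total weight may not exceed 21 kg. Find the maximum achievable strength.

This is a bounded integer knapsack.
P has the best ratio (6/2); taking only P gives at most 5×6 = 30 (stopped by the supply cap of 5).
Mixing does better — 5×P and 1×T: weight 18 ≤ 21, strength 5·6 + 1·9 = 39.

39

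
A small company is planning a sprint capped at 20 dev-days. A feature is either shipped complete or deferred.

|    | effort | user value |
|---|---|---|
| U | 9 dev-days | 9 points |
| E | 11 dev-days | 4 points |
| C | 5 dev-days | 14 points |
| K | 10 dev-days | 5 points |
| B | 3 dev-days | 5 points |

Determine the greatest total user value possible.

U + C + B: effort 9 + 5 + 3 = 17 ≤ 20, user value 9 + 14 + 5 = 28.
U + C: effort 9 + 5 = 14 ≤ 20, user value 9 + 14 = 23.
C + K + B: effort 5 + 10 + 3 = 18 ≤ 20, user value 14 + 5 + 5 = 24.
Best is U, C, and B with total user value 28.

28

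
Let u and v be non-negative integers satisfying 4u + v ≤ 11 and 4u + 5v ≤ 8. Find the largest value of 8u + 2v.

(u,v)=(2,0): 4·2+1·0=8≤11, 4·2+5·0=8≤8, objective 16.
(u,v)=(1,0): 4·1+1·0=4≤11, 4·1+5·0=4≤8, objective 8.
No feasible integer point exceeds 16.

16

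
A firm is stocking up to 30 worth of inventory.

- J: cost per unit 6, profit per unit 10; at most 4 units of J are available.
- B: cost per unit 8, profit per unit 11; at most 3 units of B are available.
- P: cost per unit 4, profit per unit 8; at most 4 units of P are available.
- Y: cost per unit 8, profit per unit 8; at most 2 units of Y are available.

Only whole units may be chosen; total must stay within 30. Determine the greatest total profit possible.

1×J, 1×B, and 4×P: cost 30 ≤ 30, profit 1·10 + 1·11 + 4·8 = 53.
3×J and 3×P: cost 30 ≤ 30, profit 3·10 + 3·8 = 54.
Best is 54.

54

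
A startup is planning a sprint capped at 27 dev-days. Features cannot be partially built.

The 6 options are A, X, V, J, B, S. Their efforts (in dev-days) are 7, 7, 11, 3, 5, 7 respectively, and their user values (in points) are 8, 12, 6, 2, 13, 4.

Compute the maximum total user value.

37

Take A, X, B, and S: effort 7 + 7 + 5 + 7 = 26 ≤ 27, user value 8 + 12 + 13 + 4 = 37.
No other feasible combination does better.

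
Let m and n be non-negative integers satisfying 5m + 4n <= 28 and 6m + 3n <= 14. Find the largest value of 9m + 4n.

(m,n)=(2,0): 5·2+4·0=10≤28, 6·2+3·0=12≤14, objective 18.
(m,n)=(1,1): 5·1+4·1=9≤28, 6·1+3·1=9≤14, objective 13.
(m,n)=(1,0): 5·1+4·0=5≤28, 6·1+3·0=6≤14, objective 9.
No feasible integer point exceeds 18.

18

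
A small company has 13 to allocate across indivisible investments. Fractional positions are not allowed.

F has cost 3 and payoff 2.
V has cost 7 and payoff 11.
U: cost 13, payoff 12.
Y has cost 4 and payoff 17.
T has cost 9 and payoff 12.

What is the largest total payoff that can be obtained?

Take Y and T: cost 4 + 9 = 13 ≤ 13, payoff 17 + 12 = 29.
No other feasible combination does better.

29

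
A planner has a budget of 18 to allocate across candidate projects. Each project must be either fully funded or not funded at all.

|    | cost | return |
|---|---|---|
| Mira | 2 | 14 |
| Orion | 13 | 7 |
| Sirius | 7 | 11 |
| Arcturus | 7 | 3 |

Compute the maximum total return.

Allowing fractional choices, the relaxed optimum would be about 29.8, but projects are indivisible.
Mira + Sirius: cost 2 + 7 = 9 ≤ 18, return 14 + 11 = 25.
Mira + Sirius + Arcturus: cost 2 + 7 + 7 = 16 ≤ 18, return 14 + 11 + 3 = 28.
Mira + Orion: cost 2 + 13 = 15 ≤ 18, return 14 + 7 = 21.
Best is Mira, Sirius, and Arcturus with total return 28.

28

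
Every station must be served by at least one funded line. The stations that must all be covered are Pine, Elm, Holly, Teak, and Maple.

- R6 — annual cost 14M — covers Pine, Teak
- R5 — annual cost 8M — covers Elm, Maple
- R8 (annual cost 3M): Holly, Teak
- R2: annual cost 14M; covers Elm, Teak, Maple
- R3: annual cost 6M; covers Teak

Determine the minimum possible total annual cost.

25

Choose R6, R5, and R8: together they cover Pine, Elm, Holly, Teak, Maple — every station.
Total annual cost: 14 + 8 + 3 = 25.
No cover costs less than 25.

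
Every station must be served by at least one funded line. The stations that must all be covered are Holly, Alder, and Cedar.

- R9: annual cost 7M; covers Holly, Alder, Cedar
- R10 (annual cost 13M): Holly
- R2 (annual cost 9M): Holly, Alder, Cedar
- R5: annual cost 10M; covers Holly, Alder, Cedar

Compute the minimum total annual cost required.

7

This is an integer covering problem.
R9 alone covers Holly, Alder, Cedar — every station.
Total annual cost: 7.
No cover costs less than 7.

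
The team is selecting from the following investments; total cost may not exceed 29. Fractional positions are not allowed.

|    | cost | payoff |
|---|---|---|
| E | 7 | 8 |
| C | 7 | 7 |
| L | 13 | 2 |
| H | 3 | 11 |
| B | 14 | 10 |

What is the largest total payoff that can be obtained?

E + H + B: cost 7 + 3 + 14 = 24 ≤ 29, payoff 8 + 11 + 10 = 29.
C + H + B: cost 7 + 3 + 14 = 24 ≤ 29, payoff 7 + 11 + 10 = 28.
Best is E, H, and B with total payoff 29.

29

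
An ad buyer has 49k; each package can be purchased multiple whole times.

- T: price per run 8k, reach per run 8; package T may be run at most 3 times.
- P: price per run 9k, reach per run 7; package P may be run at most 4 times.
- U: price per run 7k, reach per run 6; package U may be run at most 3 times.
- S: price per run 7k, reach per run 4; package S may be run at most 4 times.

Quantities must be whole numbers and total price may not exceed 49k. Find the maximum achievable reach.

This is a bounded integer knapsack.
T has the best ratio (8/8); taking only T gives at most 3×8 = 24 (stopped by the supply cap of 3).
Mixing does better — 3×T, 2×P, and 1×U: price 49 ≤ 49, reach 3·8 + 2·7 + 1·6 = 44.

44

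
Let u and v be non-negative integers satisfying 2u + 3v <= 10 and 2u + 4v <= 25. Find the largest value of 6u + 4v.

(u,v)=(5,0): 2·5+3·0=10≤10, 2·5+4·0=10≤25, objective 30.
(u,v)=(4,0): 2·4+3·0=8≤10, 2·4+4·0=8≤25, objective 24.
The best lattice point is (5,0), giving 30.

30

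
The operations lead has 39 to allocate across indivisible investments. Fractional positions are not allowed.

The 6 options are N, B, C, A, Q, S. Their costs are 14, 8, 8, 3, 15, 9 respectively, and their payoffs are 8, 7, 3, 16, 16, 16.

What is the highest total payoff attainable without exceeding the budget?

This is a 0-1 knapsack instance.
Allowing fractional choices, the relaxed optimum would be about 57.3, but investments are indivisible.
B + A + Q + S: cost 8 + 3 + 15 + 9 = 35 ≤ 39, payoff 7 + 16 + 16 + 16 = 55.
C + A + Q + S: cost 8 + 3 + 15 + 9 = 35 ≤ 39, payoff 3 + 16 + 16 + 16 = 51.
Best is B, A, Q, and S with total payoff 55.

55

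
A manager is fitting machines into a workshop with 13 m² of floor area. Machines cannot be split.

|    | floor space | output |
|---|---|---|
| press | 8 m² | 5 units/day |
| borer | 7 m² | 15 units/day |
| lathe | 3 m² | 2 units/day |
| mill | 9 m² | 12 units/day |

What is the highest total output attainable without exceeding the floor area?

This is an integer program with binary decision variables.
Take borer and lathe: floor space 7 + 3 = 10 ≤ 13, output 15 + 2 = 17.
No other feasible combination does better.

17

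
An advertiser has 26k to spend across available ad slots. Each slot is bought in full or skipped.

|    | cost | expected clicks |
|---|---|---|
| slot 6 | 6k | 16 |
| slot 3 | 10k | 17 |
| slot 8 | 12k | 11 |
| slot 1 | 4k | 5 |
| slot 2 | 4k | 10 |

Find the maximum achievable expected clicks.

48

Take slot 6, slot 3, slot 1, and slot 2: cost 6 + 10 + 4 + 4 = 24 ≤ 26, expected clicks 16 + 17 + 5 + 10 = 48.
No other feasible combination does better.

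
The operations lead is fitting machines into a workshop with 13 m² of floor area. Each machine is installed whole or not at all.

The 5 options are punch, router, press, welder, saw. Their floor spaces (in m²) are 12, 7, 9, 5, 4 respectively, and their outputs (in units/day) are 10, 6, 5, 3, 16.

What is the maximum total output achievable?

22

Take router and saw: floor space 7 + 4 = 11 ≤ 13, output 6 + 16 = 22.
No other feasible combination does better.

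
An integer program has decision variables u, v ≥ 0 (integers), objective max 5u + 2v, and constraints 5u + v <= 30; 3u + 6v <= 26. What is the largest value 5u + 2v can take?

30

The continuous relaxation peaks at (5.7, 1.48) with value 31.48; rounding to a feasible lattice point costs some objective.
(u,v)=(6,0): 5·6+1·0=30≤30, 3·6+6·0=18≤26, objective 30.
(u,v)=(5,1): 5·5+1·1=26≤30, 3·5+6·1=21≤26, objective 27.
No feasible integer point exceeds 30.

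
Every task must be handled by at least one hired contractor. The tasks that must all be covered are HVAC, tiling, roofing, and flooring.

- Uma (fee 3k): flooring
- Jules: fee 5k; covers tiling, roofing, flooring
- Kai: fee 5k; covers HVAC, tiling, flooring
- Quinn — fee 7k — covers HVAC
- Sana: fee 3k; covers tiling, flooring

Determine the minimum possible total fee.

10

The greedy cost-per-new-task heuristic would pick Sana, Jules, and Kai for 13, but a cheaper cover exists.
Choose Jules and Kai: together they cover HVAC, tiling, roofing, flooring — every task.
Total fee: 5 + 5 = 10.
No cover costs less than 10.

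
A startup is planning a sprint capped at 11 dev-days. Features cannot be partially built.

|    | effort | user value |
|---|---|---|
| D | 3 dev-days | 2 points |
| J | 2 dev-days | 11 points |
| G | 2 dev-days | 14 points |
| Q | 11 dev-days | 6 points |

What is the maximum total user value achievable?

Take D, J, and G: effort 3 + 2 + 2 = 7 ≤ 11, user value 2 + 11 + 14 = 27.
No other feasible combination does better.

27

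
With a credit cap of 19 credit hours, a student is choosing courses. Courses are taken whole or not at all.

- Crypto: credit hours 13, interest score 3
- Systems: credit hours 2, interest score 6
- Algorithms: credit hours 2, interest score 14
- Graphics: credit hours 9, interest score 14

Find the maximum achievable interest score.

34

Treat it as a binary knapsack problem.
Allowing fractional choices, the relaxed optimum would be about 35.4, but courses are indivisible.
Algorithms + Graphics: credit hours 2 + 9 = 11 ≤ 19, interest score 14 + 14 = 28.
Systems + Algorithms + Graphics: credit hours 2 + 2 + 9 = 13 ≤ 19, interest score 6 + 14 + 14 = 34.
Best is Systems, Algorithms, and Graphics with total interest score 34.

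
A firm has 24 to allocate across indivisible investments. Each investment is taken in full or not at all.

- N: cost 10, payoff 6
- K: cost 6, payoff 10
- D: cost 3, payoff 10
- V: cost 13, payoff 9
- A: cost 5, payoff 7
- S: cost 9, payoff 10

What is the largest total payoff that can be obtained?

37

N + K + D + A: cost 10 + 6 + 3 + 5 = 24 ≤ 24, payoff 6 + 10 + 10 + 7 = 33.
K + D + A + S: cost 6 + 3 + 5 + 9 = 23 ≤ 24, payoff 10 + 10 + 7 + 10 = 37.
Best is K, D, A, and S with total payoff 37.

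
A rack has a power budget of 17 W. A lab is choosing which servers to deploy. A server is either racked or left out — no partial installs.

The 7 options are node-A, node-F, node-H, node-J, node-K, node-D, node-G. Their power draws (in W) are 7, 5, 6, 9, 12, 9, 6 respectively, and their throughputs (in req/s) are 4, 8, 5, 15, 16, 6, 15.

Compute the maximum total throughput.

30

Allowing fractional choices, the relaxed optimum would be about 33.2, but servers are indivisible.
node-F + node-H + node-G: power draw 5 + 6 + 6 = 17 ≤ 17, throughput 8 + 5 + 15 = 28.
node-J + node-G: power draw 9 + 6 = 15 ≤ 17, throughput 15 + 15 = 30.
Best is node-J and node-G with total throughput 30.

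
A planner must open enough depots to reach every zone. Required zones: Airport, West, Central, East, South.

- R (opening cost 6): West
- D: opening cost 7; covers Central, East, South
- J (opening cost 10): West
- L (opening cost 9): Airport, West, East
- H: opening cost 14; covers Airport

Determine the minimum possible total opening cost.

16

Choose D and L: together they cover Airport, West, Central, East, South — every zone.
Total opening cost: 7 + 9 = 16.
No cover costs less than 16.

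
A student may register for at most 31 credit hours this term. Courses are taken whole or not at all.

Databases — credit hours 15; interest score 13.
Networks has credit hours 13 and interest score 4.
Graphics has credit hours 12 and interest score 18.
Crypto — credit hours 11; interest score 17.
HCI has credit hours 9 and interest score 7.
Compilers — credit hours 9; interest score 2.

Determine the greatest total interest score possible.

35

Allowing fractional choices, the relaxed optimum would be about 41.9, but courses are indivisible.
Databases + Graphics: credit hours 15 + 12 = 27 ≤ 31, interest score 13 + 18 = 31.
Graphics + Crypto: credit hours 12 + 11 = 23 ≤ 31, interest score 18 + 17 = 35.
Best is Graphics and Crypto with total interest score 35.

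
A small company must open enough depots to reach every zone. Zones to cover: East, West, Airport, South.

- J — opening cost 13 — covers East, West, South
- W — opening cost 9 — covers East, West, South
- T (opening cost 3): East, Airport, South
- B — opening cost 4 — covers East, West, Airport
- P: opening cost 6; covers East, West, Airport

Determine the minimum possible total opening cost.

Choose T and B: together they cover East, West, Airport, South — every zone.
Total opening cost: 3 + 4 = 7.
No cover costs less than 7.

7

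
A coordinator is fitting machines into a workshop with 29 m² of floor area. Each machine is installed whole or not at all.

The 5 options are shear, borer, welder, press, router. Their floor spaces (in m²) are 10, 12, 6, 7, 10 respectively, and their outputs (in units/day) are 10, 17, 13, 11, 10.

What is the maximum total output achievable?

41

Allowing fractional choices, the relaxed optimum would be about 45.0, but machines are indivisible.
shear + borer + welder: floor space 10 + 12 + 6 = 28 ≤ 29, output 10 + 17 + 13 = 40.
borer + welder + press: floor space 12 + 6 + 7 = 25 ≤ 29, output 17 + 13 + 11 = 41.
Best is borer, welder, and press with total output 41.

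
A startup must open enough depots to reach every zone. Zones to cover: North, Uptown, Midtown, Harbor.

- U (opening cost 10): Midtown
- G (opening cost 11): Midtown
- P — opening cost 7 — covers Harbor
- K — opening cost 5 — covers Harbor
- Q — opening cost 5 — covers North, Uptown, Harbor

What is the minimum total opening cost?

15

Choose U and Q: together they cover North, Uptown, Midtown, Harbor — every zone.
Total opening cost: 10 + 5 = 15.
No cover costs less than 15.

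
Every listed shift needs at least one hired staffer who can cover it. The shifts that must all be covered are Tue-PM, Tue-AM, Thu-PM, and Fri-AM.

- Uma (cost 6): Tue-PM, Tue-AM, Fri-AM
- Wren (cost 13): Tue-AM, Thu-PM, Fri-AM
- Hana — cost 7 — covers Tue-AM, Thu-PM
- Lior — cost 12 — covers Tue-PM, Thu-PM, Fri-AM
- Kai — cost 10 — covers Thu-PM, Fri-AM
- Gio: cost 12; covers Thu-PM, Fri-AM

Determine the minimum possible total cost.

Choose Uma and Hana: together they cover Tue-PM, Tue-AM, Thu-PM, Fri-AM — every shift.
Total cost: 6 + 7 = 13.

13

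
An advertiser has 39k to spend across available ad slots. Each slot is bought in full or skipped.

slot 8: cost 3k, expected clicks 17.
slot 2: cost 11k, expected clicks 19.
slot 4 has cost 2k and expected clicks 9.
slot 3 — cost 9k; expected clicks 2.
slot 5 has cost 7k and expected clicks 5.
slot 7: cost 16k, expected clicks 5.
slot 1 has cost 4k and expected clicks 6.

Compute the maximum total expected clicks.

This is a 0-1 knapsack instance.
Take slot 8, slot 2, slot 4, slot 3, slot 5, and slot 1: cost 3 + 11 + 2 + 9 + 7 + 4 = 36 ≤ 39, expected clicks 17 + 19 + 9 + 2 + 5 + 6 = 58.
No other feasible combination does better.

58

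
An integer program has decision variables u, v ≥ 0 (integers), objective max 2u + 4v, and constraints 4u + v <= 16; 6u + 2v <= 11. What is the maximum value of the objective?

20

(u,v)=(0,5) is feasible, giving 20.
(u,v)=(0,4) is feasible, giving 16.
No feasible integer point exceeds 20.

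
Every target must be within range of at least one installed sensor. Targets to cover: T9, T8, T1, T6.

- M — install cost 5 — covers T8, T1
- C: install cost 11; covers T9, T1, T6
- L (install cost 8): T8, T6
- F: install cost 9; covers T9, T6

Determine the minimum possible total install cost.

This is a weighted set-cover instance.
Choose M and F: together they cover T9, T8, T1, T6 — every target.
Total install cost: 5 + 9 = 14.
No cover costs less than 14.

14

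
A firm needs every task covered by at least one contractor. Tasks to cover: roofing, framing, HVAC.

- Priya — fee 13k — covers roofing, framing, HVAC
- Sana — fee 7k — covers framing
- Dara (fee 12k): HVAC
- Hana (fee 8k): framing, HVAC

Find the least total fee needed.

13

The greedy cost-per-new-task heuristic would pick Hana and Priya for 21, but a cheaper cover exists.
Priya alone covers roofing, framing, HVAC — every task.
Total fee: 13.
No cover costs less than 13.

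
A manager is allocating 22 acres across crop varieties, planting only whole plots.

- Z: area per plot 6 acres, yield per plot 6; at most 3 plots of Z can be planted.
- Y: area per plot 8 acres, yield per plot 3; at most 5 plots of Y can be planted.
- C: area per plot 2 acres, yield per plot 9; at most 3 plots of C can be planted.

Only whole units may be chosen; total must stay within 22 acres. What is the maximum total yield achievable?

39

This is a bounded integer knapsack.
C has the best ratio (9/2); taking only C gives at most 3×9 = 27 (stopped by the supply cap of 3).
Mixing does better — 2×Z and 3×C: area 18 ≤ 22, yield 2·6 + 3·9 = 39.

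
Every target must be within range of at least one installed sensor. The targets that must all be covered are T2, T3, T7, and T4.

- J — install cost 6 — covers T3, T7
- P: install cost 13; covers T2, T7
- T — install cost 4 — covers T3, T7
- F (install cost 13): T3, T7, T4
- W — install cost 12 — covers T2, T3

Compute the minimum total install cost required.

25

Choose F and W: together they cover T2, T3, T7, T4 — every target.
Total install cost: 13 + 12 = 25.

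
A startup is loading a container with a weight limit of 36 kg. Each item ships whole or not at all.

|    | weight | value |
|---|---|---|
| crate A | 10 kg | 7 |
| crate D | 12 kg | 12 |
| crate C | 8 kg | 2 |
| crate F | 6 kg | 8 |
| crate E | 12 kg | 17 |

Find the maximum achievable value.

Take crate D, crate F, and crate E: weight 12 + 6 + 12 = 30 ≤ 36, value 12 + 8 + 17 = 37.
No other feasible combination does better.

37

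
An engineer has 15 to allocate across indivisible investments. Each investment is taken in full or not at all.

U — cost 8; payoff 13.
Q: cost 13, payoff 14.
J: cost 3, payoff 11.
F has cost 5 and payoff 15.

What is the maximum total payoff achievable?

28

Allowing fractional choices, the relaxed optimum would be about 37.4, but investments are indivisible.
U + F: cost 8 + 5 = 13 ≤ 15, payoff 13 + 15 = 28.
J + F: cost 3 + 5 = 8 ≤ 15, payoff 11 + 15 = 26.
Best is U and F with total payoff 28.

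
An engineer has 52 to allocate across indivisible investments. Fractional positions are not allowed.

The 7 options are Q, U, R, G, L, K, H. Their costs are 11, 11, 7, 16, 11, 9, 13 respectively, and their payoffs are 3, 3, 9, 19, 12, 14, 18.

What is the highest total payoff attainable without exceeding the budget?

R + G + K + H: cost 7 + 16 + 9 + 13 = 45 ≤ 52, payoff 9 + 19 + 14 + 18 = 60.
G + L + K + H: cost 16 + 11 + 9 + 13 = 49 ≤ 52, payoff 19 + 12 + 14 + 18 = 63.
R + G + L + H: cost 7 + 16 + 11 + 13 = 47 ≤ 52, payoff 9 + 19 + 12 + 18 = 58.
Best is G, L, K, and H with total payoff 63.

63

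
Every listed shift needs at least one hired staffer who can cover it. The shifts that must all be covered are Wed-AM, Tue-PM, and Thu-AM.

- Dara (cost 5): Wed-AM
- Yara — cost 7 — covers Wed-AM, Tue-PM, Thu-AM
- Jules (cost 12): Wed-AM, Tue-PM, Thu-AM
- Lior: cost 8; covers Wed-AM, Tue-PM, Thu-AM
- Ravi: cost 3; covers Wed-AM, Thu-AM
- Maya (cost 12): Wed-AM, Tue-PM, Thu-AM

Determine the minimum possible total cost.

7

The greedy cost-per-new-shift heuristic would pick Ravi and Yara for 10, but a cheaper cover exists.
Yara alone covers Wed-AM, Tue-PM, Thu-AM — every shift.
Total cost: 7.
No cover costs less than 7.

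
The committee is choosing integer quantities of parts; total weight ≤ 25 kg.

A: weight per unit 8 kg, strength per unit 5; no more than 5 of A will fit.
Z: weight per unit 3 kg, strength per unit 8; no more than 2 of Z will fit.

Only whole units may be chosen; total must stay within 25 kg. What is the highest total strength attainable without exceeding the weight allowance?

26

Take 2×A and 2×Z: weight 22 ≤ 25, strength 2·5 + 2·8 = 26.
Z has the best ratio (8/3) and is taken to its limit of 2; remaining capacity is filled optimally with the others.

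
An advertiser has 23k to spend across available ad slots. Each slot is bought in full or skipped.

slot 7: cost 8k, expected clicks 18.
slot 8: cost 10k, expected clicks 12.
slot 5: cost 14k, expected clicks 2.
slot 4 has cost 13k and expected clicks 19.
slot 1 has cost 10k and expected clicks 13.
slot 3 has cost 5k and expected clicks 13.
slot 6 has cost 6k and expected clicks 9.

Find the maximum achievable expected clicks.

44

Allowing fractional choices, the relaxed optimum would be about 45.8, but ad slots are indivisible.
slot 7 + slot 1 + slot 3: cost 8 + 10 + 5 = 23 ≤ 23, expected clicks 18 + 13 + 13 = 44.
slot 7 + slot 8 + slot 3: cost 8 + 10 + 5 = 23 ≤ 23, expected clicks 18 + 12 + 13 = 43.
slot 7 + slot 3 + slot 6: cost 8 + 5 + 6 = 19 ≤ 23, expected clicks 18 + 13 + 9 = 40.
Best is slot 7, slot 1, and slot 3 with total expected clicks 44.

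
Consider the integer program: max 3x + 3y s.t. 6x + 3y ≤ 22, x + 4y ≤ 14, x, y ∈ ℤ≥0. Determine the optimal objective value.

15

The continuous relaxation peaks at (2.19, 2.95) with value 15.43; rounding to a feasible lattice point costs some objective.
(x,y)=(2,3): 6·2+3·3=21≤22, 1·2+4·3=14≤14, objective 15.
(x,y)=(3,1): 6·3+3·1=21≤22, 1·3+4·1=7≤14, objective 12.
(x,y)=(2,2): 6·2+3·2=18≤22, 1·2+4·2=10≤14, objective 12.
Maximum is 15 at (x,y)=(2,3).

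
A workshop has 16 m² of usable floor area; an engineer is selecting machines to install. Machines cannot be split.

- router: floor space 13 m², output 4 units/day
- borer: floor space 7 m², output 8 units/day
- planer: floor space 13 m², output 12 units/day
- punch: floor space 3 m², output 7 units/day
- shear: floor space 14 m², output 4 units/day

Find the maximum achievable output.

19

This is a 0-1 knapsack instance.
planer + punch: floor space 13 + 3 = 16 ≤ 16, output 12 + 7 = 19.
borer + punch: floor space 7 + 3 = 10 ≤ 16, output 8 + 7 = 15.
Best is planer and punch with total output 19.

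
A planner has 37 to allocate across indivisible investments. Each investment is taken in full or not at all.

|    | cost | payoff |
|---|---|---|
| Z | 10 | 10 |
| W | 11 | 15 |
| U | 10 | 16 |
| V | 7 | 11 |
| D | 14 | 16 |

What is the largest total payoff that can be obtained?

Allowing fractional choices, the relaxed optimum would be about 52.3, but investments are indivisible.
W + U + V: cost 11 + 10 + 7 = 28 ≤ 37, payoff 15 + 16 + 11 = 42.
U + V + D: cost 10 + 7 + 14 = 31 ≤ 37, payoff 16 + 11 + 16 = 43.
W + U + D: cost 11 + 10 + 14 = 35 ≤ 37, payoff 15 + 16 + 16 = 47.
Best is W, U, and D with total payoff 47.

47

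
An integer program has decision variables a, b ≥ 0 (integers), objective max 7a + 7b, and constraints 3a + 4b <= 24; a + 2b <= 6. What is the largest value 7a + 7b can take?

42

(a,b)=(6,0): 3·6+4·0=18≤24, 1·6+2·0=6≤6, objective 42.
(a,b)=(5,0): 3·5+4·0=15≤24, 1·5+2·0=5≤6, objective 35.
The best lattice point is (6,0), giving 42.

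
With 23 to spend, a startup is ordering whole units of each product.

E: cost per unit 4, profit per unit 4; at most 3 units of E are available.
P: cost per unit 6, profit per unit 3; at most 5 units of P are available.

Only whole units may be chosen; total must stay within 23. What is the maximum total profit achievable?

15

E has the best ratio (4/4); taking only E gives at most 3×4 = 12 (stopped by the supply cap of 3).
Mixing does better — 3×E and 1×P: cost 18 ≤ 23, profit 3·4 + 1·3 = 15.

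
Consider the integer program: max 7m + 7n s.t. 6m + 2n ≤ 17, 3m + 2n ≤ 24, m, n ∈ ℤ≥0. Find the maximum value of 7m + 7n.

56

(m,n)=(0,8): 6·0+2·8=16≤17, 3·0+2·8=16≤24, objective 56.
(m,n)=(0,7): 6·0+2·7=14≤17, 3·0+2·7=14≤24, objective 49.
Maximum is 56 at (m,n)=(0,8).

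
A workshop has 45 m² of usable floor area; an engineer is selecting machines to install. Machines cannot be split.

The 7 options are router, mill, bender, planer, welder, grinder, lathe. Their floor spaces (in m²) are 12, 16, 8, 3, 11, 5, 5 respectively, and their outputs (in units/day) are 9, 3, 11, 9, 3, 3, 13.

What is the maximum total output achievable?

48

Allowing fractional choices, the relaxed optimum would be about 48.2, but machines are indivisible.
router + bender + planer + welder + lathe: floor space 12 + 8 + 3 + 11 + 5 = 39 ≤ 45, output 9 + 11 + 9 + 3 + 13 = 45.
router + bender + planer + grinder + lathe: floor space 12 + 8 + 3 + 5 + 5 = 33 ≤ 45, output 9 + 11 + 9 + 3 + 13 = 45.
router + bender + planer + welder + grinder + lathe: floor space 12 + 8 + 3 + 11 + 5 + 5 = 44 ≤ 45, output 9 + 11 + 9 + 3 + 3 + 13 = 48.
Best is router, bender, planer, welder, grinder, and lathe with total output 48.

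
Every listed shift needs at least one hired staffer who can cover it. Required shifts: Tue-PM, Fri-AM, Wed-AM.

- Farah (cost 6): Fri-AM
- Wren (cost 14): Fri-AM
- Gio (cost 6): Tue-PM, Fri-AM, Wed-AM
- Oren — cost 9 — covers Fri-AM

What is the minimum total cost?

6

This is an integer covering problem.
Gio alone covers Tue-PM, Fri-AM, Wed-AM — every shift.
Total cost: 6.
No cover costs less than 6.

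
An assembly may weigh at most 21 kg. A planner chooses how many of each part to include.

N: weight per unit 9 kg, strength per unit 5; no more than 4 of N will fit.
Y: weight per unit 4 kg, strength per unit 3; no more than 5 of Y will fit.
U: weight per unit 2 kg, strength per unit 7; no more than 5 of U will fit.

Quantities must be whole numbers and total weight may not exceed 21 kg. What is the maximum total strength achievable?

41

This is a bounded integer knapsack.
Take 2×Y and 5×U: weight 18 ≤ 21, strength 2·3 + 5·7 = 41.
U has the best ratio (7/2) and is taken to its limit of 5; remaining capacity is filled optimally with the others.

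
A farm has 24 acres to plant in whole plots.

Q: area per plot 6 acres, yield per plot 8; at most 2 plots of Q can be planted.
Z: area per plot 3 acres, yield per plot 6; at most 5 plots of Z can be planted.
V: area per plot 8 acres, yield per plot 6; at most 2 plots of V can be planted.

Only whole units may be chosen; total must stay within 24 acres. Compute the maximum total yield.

Z has the best ratio (6/3); taking only Z gives at most 5×6 = 30 (stopped by the supply cap of 5).
Mixing does better — 2×Q and 4×Z: area 24 ≤ 24, yield 2·8 + 4·6 = 40.

40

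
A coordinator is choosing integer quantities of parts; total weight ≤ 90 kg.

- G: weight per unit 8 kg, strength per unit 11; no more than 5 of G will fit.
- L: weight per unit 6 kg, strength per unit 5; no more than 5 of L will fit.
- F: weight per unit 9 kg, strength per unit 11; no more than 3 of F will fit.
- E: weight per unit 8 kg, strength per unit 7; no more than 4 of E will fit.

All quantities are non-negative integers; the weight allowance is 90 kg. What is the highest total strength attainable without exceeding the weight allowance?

G has the best ratio (11/8); taking only G gives at most 5×11 = 55 (stopped by the supply cap of 5).
Mixing does better — 5×G, 1×L, 3×F, and 2×E: weight 89 ≤ 90, strength 5·11 + 1·5 + 3·11 + 2·7 = 107.

107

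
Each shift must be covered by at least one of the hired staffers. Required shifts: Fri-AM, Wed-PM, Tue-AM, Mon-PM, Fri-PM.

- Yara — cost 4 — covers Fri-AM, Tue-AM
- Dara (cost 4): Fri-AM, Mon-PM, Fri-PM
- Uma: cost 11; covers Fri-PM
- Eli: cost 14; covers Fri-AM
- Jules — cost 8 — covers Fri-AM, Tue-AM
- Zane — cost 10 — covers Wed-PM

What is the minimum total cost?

This is a weighted set-cover instance.
Choose Yara, Dara, and Zane: together they cover Fri-AM, Wed-PM, Tue-AM, Mon-PM, Fri-PM — every shift.
Total cost: 4 + 4 + 10 = 18.
No cover costs less than 18.

18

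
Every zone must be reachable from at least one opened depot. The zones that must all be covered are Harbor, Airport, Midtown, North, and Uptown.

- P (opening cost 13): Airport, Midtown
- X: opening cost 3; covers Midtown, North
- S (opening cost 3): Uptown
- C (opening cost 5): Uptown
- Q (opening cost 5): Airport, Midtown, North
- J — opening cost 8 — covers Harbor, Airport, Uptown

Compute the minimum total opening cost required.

11

Choose X and J: together they cover Harbor, Airport, Midtown, North, Uptown — every zone.
Total opening cost: 3 + 8 = 11.
No cover costs less than 11.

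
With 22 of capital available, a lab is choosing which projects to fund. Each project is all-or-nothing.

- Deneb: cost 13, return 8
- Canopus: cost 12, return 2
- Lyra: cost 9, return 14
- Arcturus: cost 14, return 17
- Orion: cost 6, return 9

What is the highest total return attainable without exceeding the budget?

Allowing fractional choices, the relaxed optimum would be about 31.5, but projects are indivisible.
Arcturus + Orion: cost 14 + 6 = 20 ≤ 22, return 17 + 9 = 26.
Lyra + Orion: cost 9 + 6 = 15 ≤ 22, return 14 + 9 = 23.
Deneb + Lyra: cost 13 + 9 = 22 ≤ 22, return 8 + 14 = 22.
Best is Arcturus and Orion with total return 26.

26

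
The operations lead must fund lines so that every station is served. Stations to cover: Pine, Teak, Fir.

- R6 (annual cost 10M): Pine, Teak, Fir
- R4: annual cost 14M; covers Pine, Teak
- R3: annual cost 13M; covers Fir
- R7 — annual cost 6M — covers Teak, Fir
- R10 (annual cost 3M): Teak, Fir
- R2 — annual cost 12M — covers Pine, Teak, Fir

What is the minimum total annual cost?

10

This is a weighted set-cover instance.
The greedy cost-per-new-station heuristic would pick R10 and R6 for 13, but a cheaper cover exists.
R6 alone covers Pine, Teak, Fir — every station.
Total annual cost: 10.
No cover costs less than 10.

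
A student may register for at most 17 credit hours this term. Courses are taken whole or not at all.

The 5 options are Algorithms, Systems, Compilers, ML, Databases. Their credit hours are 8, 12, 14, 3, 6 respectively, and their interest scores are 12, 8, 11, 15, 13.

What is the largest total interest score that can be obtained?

Take Algorithms, ML, and Databases: credit hours 8 + 3 + 6 = 17 ≤ 17, interest score 12 + 15 + 13 = 40.
No other feasible combination does better.

40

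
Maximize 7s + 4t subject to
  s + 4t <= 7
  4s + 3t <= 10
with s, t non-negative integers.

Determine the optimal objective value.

The continuous relaxation peaks at (2.5, 0) with value 17.50; rounding to a feasible lattice point costs some objective.
(s,t)=(2,0): 1·2+4·0=2≤7, 4·2+3·0=8≤10, objective 14.
(s,t)=(1,1): 1·1+4·1=5≤7, 4·1+3·1=7≤10, objective 11.
(s,t)=(1,0): 1·1+4·0=1≤7, 4·1+3·0=4≤10, objective 7.
Maximum is 14 at (s,t)=(2,0).

14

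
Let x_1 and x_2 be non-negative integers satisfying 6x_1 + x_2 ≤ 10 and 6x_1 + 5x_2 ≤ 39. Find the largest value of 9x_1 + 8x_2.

(x_1,x_2)=(0,7) is feasible, giving 56.
(x_1,x_2)=(0,6) is feasible, giving 48.
No feasible integer point exceeds 56.

56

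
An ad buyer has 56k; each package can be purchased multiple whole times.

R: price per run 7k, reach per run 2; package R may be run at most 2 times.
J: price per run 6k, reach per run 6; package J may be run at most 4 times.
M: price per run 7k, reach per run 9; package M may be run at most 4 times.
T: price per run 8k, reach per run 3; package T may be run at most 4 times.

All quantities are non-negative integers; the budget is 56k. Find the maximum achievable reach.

3×J, 4×M, and 1×T: price 54 ≤ 56, reach 3·6 + 4·9 + 1·3 = 57.
4×J and 4×M: price 52 ≤ 56, reach 4·6 + 4·9 = 60.
Best is 60.

60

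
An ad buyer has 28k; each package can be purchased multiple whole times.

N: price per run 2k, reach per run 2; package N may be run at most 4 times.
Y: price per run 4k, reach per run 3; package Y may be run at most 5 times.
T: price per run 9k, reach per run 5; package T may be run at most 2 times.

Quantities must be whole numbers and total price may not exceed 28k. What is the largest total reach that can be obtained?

Take 4×N and 5×Y: price 28 ≤ 28, reach 4·2 + 5·3 = 23.
N has the best ratio (2/2) and is taken to its limit of 4; remaining capacity is filled optimally with the others.

23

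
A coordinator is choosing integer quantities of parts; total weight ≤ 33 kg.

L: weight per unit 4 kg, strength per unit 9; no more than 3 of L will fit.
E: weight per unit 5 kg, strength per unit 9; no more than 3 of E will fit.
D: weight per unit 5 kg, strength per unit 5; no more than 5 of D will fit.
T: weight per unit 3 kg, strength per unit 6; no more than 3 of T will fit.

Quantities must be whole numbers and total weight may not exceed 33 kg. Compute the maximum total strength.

66

L has the best ratio (9/4); taking only L gives at most 3×9 = 27 (stopped by the supply cap of 3).
Mixing does better — 3×L, 3×E, and 2×T: weight 33 ≤ 33, strength 3·9 + 3·9 + 2·6 = 66.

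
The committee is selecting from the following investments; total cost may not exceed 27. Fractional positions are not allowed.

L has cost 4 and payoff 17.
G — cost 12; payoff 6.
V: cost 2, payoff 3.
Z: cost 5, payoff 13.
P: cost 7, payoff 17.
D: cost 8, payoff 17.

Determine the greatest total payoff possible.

L + Z + P + D: cost 4 + 5 + 7 + 8 = 24 ≤ 27, payoff 17 + 13 + 17 + 17 = 64.
L + V + Z + P + D: cost 4 + 2 + 5 + 7 + 8 = 26 ≤ 27, payoff 17 + 3 + 13 + 17 + 17 = 67.
L + V + P + D: cost 4 + 2 + 7 + 8 = 21 ≤ 27, payoff 17 + 3 + 17 + 17 = 54.
Best is L, V, Z, P, and D with total payoff 67.

67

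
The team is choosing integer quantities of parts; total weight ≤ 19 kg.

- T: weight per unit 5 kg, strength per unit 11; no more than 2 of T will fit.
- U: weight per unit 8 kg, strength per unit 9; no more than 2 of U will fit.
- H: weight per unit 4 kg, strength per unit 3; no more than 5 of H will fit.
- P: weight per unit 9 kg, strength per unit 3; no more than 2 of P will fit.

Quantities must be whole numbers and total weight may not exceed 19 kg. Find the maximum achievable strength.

31

T has the best ratio (11/5); taking only T gives at most 2×11 = 22 (stopped by the supply cap of 2).
Mixing does better — 2×T and 1×U: weight 18 ≤ 19, strength 2·11 + 1·9 = 31.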